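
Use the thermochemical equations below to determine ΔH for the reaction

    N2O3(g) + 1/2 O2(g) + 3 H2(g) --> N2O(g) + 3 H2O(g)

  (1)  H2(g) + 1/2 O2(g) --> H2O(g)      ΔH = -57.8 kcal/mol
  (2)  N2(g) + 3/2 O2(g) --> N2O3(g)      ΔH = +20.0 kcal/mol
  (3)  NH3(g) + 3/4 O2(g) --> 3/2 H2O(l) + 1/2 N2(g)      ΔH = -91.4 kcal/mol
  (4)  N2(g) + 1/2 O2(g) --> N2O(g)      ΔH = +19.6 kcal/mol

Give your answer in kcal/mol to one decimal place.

ΔH = -173.8 kcal/mol

(1) × 3 (scale by 3 for the 3 H2O(g)): (3)·(-57.8) = -173.4 kcal/mol
(2) reversed (reverse to put N2O3(g) on the reactant side): -20.0 kcal/mol
(3): not needed (NH3(g) appears nowhere else).
(4) as written (N2O(g) already on the product side): +19.6 kcal/mol
Summing the manipulated equations, ΔH = (3)·(-57.8) + (-1)·(+20.0) + (1)·(+19.6) = -173.8 kcal/mol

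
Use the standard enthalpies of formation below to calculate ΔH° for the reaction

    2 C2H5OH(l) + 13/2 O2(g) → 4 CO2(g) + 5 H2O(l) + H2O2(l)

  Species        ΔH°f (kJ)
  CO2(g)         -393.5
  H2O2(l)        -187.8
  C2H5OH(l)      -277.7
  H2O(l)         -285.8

ΔH°rxn = Σ nΔHf°(products) − Σ nΔHf°(reactants).
Products: 4·(-393.5) + 5·(-285.8) + 1·(-187.8) = -3190.8
Reactants: 2·(-277.7) + 13/2·(+0.0) = -555.4
ΔH° = (-3190.8) − (-555.4) = -2635.4 kJ

ΔH° = -2635.4 kJ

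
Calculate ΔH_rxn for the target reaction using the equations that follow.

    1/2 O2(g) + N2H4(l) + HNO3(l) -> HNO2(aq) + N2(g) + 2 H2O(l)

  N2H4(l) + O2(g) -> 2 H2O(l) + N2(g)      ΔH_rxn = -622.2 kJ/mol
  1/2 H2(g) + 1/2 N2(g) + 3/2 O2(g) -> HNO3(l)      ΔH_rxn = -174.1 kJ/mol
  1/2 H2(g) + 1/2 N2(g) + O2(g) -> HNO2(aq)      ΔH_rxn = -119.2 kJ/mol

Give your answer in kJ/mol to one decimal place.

ΔH_rxn = -567.3 kJ/mol

equation 1 as written (N2H4(l) already on the reactant side): -622.2 kJ/mol
equation 2 reversed (HNO3(l) must end up as a reactant): +174.1 kJ/mol
equation 3 as written (HNO2(aq) already on the product side): -119.2 kJ/mol
Summing the manipulated equations, ΔH_rxn = (1)·(-622.2) + (-1)·(-174.1) + (1)·(-119.2) = -567.3 kJ/mol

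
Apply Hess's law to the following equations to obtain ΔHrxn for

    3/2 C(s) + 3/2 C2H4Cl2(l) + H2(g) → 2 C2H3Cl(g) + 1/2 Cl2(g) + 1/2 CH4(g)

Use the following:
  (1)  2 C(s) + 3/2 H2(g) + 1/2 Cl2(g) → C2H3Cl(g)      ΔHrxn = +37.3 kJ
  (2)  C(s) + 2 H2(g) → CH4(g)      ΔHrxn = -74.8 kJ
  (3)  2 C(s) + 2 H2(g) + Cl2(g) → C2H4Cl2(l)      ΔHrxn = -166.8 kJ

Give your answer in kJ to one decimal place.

ΔHrxn = 287.4 kJ

(1) × 2: (2)·(+37.3) = +74.6 kJ
(2) × 1/2: (1/2)·(-74.8) = -37.4 kJ
(3) reversed and × 3/2: (-3/2)·(-166.8) = +250.2 kJ
Combining the equations, ΔHrxn = (2)·(+37.3) + (1/2)·(-74.8) + (-3/2)·(-166.8) = 287.4 kJ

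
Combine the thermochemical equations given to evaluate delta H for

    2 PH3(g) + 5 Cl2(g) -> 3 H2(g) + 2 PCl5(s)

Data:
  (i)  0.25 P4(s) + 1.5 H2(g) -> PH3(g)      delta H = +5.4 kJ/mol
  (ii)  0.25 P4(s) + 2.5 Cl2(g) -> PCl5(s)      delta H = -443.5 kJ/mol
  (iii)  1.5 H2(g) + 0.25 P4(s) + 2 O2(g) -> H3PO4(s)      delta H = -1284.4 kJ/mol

(i) reversed and × 2 (PH3(g) must end up as a reactant; ×2 to match 2 PH3(g) in the target): (-2)·(+5.4) = -10.8 kJ/mol
(ii) × 2 (×2 to match 2 PCl5(s) in the target): (2)·(-443.5) = -887.0 kJ/mol
(iii): not needed (H3PO4(s) appears nowhere else).
Since enthalpy is a state function, delta H = (-10.8) + (-887.0) = -897.8 kJ/mol

delta H = -897.8 kJ/mol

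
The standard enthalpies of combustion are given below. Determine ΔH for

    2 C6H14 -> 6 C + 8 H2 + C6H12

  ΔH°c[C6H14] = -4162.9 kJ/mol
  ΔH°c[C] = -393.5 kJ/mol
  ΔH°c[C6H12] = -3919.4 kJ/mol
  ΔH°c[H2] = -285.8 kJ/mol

ΔH = 241.0 kJ/mol

Using ΔH = Σ nΔHc°(reactants) − Σ nΔHc°(products):
= [2·(-4162.9)] − [6·(-393.5) + 8·(-285.8) + 1·(-3919.4)]
= 241.0 kJ/mol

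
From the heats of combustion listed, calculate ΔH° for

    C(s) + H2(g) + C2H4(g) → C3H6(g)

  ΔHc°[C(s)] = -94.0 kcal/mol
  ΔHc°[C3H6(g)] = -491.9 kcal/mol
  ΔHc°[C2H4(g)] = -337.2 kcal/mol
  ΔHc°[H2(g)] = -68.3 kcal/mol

ΔH° = -7.6 kcal/mol

Using ΔH = Σ nΔHc°(reactants) − Σ nΔHc°(products):
= [1·(-94.0) + 1·(-68.3) + 1·(-337.2)] − [1·(-491.9)]
= -7.6 kcal/mol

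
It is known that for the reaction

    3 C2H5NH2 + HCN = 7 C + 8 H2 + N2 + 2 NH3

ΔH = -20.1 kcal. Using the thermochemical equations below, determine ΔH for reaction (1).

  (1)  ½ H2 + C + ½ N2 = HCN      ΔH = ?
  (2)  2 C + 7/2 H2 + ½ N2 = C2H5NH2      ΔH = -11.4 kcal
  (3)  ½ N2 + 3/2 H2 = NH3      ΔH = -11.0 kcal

(1) reversed: contributes −x
(2) reversed and × 3: (-3)·(-11.4) = +34.2 kcal
(3) × 2: (2)·(-11.0) = -22.0 kcal
-20.1 = (+34.2) + (-22.0) − x
x = (-20.1 − (+12.2)) / (-1) = 32.3 kcal

ΔH = 32.3 kcal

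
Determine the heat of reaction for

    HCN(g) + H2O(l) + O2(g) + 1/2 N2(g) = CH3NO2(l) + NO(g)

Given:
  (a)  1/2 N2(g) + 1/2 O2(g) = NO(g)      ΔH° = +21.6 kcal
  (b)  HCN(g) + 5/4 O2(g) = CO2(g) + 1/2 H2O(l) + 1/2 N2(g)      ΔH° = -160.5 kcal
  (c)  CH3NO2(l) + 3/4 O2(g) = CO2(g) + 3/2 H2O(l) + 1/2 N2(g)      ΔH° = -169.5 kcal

ΔH° = 30.6 kcal

(a) as written: +21.6 kcal
(b) as written: -160.5 kcal
(c) reversed: +169.5 kcal
ΔH° = (+21.6) + (-160.5) + (+169.5) = 30.6 kcal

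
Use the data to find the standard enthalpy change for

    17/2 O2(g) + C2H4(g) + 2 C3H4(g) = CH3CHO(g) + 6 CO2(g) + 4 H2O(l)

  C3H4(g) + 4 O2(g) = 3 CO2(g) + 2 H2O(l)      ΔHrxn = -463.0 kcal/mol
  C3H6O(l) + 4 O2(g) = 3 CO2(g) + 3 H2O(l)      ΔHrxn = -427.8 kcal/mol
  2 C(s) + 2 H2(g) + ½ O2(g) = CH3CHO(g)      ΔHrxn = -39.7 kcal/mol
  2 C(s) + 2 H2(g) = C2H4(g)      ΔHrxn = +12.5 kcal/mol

equation 1 × 2: (2)·(-463.0) = -926.0 kcal/mol
equation 2: not needed.
equation 3 as written: -39.7 kcal/mol
equation 4 reversed: -12.5 kcal/mol
ΔHrxn = (-926.0) + (-39.7) + (-12.5) = -978.2 kcal/mol

ΔHrxn = -978.2 kcal/mol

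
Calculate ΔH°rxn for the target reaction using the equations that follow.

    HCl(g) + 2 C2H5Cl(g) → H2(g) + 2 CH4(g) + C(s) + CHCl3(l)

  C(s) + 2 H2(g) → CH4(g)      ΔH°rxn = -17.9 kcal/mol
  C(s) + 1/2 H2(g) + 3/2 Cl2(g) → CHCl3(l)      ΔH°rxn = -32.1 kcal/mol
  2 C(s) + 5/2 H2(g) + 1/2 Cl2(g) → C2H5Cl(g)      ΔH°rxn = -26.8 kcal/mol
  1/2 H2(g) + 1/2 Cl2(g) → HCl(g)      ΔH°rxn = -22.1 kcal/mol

ΔH°rxn = 7.8 kcal/mol

equation 1 × 2: (2)·(-17.9) = -35.8 kcal/mol
equation 2 as written: -32.1 kcal/mol
equation 3 reversed and × 2: (-2)·(-26.8) = +53.6 kcal/mol
equation 4 reversed: +22.1 kcal/mol
ΔH°rxn = (-35.8) + (-32.1) + (+53.6) + (+22.1) = 7.8 kcal/mol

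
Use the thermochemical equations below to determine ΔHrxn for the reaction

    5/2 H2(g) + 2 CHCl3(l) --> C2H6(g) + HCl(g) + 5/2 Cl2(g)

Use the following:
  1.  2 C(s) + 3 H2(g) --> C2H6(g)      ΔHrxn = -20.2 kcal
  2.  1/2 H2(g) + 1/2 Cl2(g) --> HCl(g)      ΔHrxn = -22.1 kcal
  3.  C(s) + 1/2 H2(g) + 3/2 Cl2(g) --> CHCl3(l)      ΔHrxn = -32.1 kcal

ΔHrxn = 21.9 kcal

eq. 1 as written (C2H6(g) already on the product side): -20.2 kcal
eq. 2 as written (HCl(g) already on the product side): -22.1 kcal
eq. 3 reversed and × 2 (reverse to put CHCl3(l) on the reactant side; scale by 2 for the 2 CHCl3(l)): (-2)·(-32.1) = +64.2 kcal
Since enthalpy is a state function, ΔHrxn = (-20.2) + (-22.1) + (+64.2) = 21.9 kcal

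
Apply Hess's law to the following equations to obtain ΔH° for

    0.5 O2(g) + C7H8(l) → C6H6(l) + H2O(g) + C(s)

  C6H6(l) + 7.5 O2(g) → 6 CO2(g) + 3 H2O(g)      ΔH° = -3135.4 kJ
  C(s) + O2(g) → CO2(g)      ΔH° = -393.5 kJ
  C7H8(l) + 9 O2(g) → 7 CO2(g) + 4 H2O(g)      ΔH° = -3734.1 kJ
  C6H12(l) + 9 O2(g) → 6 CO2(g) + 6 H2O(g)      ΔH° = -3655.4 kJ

ΔH° = -205.2 kJ

equation 1 reversed (C6H6(l) must end up as a product): +3135.4 kJ
equation 2 reversed (reverse to put C(s) on the product side): +393.5 kJ
equation 3 as written (C7H8(l) already on the reactant side): -3734.1 kJ
equation 4: not needed (C6H12(l) appears nowhere else).
Since enthalpy is a state function, ΔH° = (-1)·(-3135.4) + (-1)·(-393.5) + (1)·(-3734.1) = -205.2 kJ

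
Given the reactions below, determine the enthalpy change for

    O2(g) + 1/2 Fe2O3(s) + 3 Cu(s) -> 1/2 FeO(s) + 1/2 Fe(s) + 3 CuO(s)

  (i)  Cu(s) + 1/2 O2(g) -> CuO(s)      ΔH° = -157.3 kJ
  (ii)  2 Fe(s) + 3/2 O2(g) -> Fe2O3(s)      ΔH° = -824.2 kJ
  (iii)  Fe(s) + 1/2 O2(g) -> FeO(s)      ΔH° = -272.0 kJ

(i) × 3: (3)·(-157.3) = -471.9 kJ
(ii) reversed and × 1/2: (-1/2)·(-824.2) = +412.1 kJ
(iii) × 1/2: (1/2)·(-272.0) = -136.0 kJ
Summing the manipulated equations, ΔH° = (-471.9) + (+412.1) + (-136.0) = -195.8 kJ

ΔH° = -195.8 kJ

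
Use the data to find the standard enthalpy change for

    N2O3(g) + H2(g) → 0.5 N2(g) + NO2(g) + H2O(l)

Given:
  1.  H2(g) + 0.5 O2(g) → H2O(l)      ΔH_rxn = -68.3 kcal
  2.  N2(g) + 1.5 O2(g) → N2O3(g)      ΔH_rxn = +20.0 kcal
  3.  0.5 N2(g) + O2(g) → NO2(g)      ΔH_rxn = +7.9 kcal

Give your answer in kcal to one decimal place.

eq. 1 as written: -68.3 kcal
eq. 2 reversed: -20.0 kcal
eq. 3 as written: +7.9 kcal
Since enthalpy is a state function, ΔH_rxn = (-68.3) + (-20.0) + (+7.9) = -80.4 kcal

ΔH_rxn = -80.4 kcal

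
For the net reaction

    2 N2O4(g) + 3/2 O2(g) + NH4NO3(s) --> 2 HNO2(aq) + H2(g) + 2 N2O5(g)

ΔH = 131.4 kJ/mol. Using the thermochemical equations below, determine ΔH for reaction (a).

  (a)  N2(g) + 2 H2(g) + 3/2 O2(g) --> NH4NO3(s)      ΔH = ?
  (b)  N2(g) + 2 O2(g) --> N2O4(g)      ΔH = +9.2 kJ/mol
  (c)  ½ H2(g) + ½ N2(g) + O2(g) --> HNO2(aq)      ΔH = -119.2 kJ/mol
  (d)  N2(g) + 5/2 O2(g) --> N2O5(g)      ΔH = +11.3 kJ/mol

(a) reversed: contributes −x
(b) reversed and × 2: (-2)·(+9.2) = -18.4 kJ/mol
(c) × 2: (2)·(-119.2) = -238.4 kJ/mol
(d) × 2: (2)·(+11.3) = +22.6 kJ/mol
+131.4 = (-18.4) + (-238.4) + (+22.6) − x
x = (+131.4 − (-234.2)) / (-1) = -365.6 kJ/mol

ΔH = -365.6 kJ/mol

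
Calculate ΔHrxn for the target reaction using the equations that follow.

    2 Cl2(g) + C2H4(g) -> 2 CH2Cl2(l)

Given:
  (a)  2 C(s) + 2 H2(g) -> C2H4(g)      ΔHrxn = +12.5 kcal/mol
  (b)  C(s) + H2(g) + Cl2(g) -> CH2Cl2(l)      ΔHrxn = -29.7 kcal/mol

(a) reversed (reverse to put C2H4(g) on the reactant side): -12.5 kcal/mol
(b) × 2 (×2 to match 2 CH2Cl2(l) in the target): (2)·(-29.7) = -59.4 kcal/mol
ΔHrxn = (-12.5) + (-59.4) = -71.9 kcal/mol

ΔHrxn = -71.9 kcal/mol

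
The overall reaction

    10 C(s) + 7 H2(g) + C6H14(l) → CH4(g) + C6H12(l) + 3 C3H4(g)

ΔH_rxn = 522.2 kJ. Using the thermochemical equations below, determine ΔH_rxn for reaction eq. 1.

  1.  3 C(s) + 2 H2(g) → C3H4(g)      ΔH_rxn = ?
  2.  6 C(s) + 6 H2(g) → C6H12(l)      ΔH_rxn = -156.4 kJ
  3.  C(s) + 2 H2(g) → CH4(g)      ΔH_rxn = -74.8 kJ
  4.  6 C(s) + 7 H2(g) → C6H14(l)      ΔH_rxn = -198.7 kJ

ΔH_rxn = 184.9 kJ

eq. 1 × 3: contributes 3·x
eq. 2 as written: -156.4 kJ
eq. 3 as written: -74.8 kJ
eq. 4 reversed: +198.7 kJ
+522.2 = (-156.4) + (-74.8) + (+198.7) + 3·x
x = (+522.2 − (-32.5)) / (3) = 184.9 kJ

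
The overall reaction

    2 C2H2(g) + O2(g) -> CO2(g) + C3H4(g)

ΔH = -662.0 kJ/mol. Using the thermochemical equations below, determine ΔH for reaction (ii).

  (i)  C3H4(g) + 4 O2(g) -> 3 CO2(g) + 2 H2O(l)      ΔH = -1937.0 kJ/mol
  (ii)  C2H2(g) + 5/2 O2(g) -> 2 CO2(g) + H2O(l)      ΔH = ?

ΔH = -1299.5 kJ/mol

(i) reversed (C3H4(g) must end up as a product): +1937.0 kJ/mol
(ii) × 2 (scale by 2 for the 2 C2H2(g)): contributes 2·x
-662.0 = (+1937.0) + 2·x
x = (-662.0 − (+1937.0)) / (2) = -1299.5 kJ/mol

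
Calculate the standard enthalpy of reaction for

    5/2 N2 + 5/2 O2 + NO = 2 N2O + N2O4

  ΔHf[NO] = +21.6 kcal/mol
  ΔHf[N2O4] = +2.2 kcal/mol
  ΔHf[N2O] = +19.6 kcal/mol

Products: 2·(+19.6) + 1·(+2.2) = +41.4
Reactants: 5/2·(+0.0) + 5/2·(+0.0) + 1·(+21.6) = +21.6
ΔH_rxn = (+41.4) − (+21.6) = 19.8 kcal/mol

ΔH_rxn = 19.8 kcal/mol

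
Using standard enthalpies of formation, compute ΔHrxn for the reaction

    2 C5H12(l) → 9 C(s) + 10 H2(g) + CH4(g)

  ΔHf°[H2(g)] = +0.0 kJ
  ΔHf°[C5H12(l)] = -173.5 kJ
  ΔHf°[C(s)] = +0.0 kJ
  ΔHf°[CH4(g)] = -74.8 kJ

ΔHrxn = 272.2 kJ

Products: 9·(+0.0) + 10·(+0.0) + 1·(-74.8) = -74.8
Reactants: 2·(-173.5) = -347.0
ΔHrxn = (-74.8) − (-347.0) = 272.2 kJ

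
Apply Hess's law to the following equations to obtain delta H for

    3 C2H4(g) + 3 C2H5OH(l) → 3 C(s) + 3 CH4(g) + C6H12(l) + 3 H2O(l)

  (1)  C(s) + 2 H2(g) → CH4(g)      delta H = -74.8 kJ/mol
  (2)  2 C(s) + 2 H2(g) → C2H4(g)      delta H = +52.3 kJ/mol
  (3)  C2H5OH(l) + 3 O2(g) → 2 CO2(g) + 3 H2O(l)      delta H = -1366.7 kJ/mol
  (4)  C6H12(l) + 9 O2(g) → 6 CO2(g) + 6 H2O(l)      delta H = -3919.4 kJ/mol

delta H = -562.0 kJ/mol

(1) × 3 (scale by 3 for the 3 CH4(g)): (3)·(-74.8) = -224.4 kJ/mol
(2) reversed and × 3 (reverse to put C2H4(g) on the reactant side; scale by 3 for the 3 C2H4(g)): (-3)·(+52.3) = -156.9 kJ/mol
(3) × 3 (scale by 3 for the 3 C2H5OH(l)): (3)·(-1366.7) = -4100.1 kJ/mol
(4) reversed (reverse to put C6H12(l) on the product side): +3919.4 kJ/mol
delta H = (3)·(-74.8) + (-3)·(+52.3) + (3)·(-1366.7) + (-1)·(-3919.4) = -562.0 kJ/mol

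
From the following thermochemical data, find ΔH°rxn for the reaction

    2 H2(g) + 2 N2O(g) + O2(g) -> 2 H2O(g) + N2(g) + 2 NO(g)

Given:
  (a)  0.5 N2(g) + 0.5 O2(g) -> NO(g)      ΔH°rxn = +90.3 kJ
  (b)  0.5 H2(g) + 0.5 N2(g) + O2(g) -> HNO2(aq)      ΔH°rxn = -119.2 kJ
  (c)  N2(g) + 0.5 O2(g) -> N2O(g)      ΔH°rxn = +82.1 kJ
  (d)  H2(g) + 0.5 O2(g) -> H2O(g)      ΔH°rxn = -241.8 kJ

ΔH°rxn = -467.2 kJ

(a) × 2 (scale by 2 for the 2 NO(g)): (2)·(+90.3) = +180.6 kJ
(b): not needed (HNO2(aq) appears nowhere else).
(c) reversed and × 2 (reverse to put N2O(g) on the reactant side; scale by 2 for the 2 N2O(g)): (-2)·(+82.1) = -164.2 kJ
(d) × 2 (scale by 2 for the 2 H2O(g)): (2)·(-241.8) = -483.6 kJ
Since enthalpy is a state function, ΔH°rxn = (+180.6) + (-164.2) + (-483.6) = -467.2 kJ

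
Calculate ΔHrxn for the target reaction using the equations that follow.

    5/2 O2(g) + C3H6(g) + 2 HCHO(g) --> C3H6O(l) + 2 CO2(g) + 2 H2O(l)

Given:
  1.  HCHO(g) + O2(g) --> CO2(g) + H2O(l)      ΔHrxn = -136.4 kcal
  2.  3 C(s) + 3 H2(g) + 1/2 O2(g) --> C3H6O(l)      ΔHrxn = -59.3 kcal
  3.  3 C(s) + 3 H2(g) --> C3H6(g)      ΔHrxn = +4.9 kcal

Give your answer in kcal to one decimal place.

eq. 1 × 2: (2)·(-136.4) = -272.8 kcal
eq. 2 as written: -59.3 kcal
eq. 3 reversed: -4.9 kcal
ΔHrxn = (-272.8) + (-59.3) + (-4.9) = -337.0 kcal

ΔHrxn = -337.0 kcal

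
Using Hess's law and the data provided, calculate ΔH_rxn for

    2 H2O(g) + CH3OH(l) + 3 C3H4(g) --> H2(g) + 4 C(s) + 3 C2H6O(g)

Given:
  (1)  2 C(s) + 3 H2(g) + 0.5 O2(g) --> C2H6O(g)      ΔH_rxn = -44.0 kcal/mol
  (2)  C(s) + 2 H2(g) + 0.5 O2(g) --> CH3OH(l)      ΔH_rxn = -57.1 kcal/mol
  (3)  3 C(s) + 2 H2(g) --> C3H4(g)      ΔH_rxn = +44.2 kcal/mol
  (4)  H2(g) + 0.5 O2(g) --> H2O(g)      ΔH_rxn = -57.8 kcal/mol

ΔH_rxn = -91.9 kcal/mol

(1) × 3: (3)·(-44.0) = -132.0 kcal/mol
(2) reversed: +57.1 kcal/mol
(3) reversed and × 3: (-3)·(+44.2) = -132.6 kcal/mol
(4) reversed and × 2: (-2)·(-57.8) = +115.6 kcal/mol
Summing the manipulated equations, ΔH_rxn = (3)·(-44.0) + (-1)·(-57.1) + (-3)·(+44.2) + (-2)·(-57.8) = -91.9 kcal/mol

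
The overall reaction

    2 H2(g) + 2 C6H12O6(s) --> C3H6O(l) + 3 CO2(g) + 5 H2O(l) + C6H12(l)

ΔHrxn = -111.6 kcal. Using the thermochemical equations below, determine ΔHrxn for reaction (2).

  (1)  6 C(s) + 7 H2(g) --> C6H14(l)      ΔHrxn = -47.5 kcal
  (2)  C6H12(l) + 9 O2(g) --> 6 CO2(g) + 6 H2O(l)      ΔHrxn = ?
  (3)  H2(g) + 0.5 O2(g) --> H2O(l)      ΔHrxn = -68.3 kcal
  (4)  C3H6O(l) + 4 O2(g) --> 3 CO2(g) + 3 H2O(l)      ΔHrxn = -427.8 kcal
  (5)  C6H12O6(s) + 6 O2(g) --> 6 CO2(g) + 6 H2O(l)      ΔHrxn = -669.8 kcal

ΔHrxn = -936.8 kcal

(1): not needed (C(s) appears nowhere else).
(2) reversed (reverse to put C6H12(l) on the product side): contributes −x
(3) × 2: (2)·(-68.3) = -136.6 kcal
(4) reversed (C3H6O(l) must end up as a product): +427.8 kcal
(5) × 2 (×2 to match 2 C6H12O6(s) in the target): (2)·(-669.8) = -1339.6 kcal
-111.6 = (-136.6) + (+427.8) + (-1339.6) − x
x = (-111.6 − (-1048.4)) / (-1) = -936.8 kcal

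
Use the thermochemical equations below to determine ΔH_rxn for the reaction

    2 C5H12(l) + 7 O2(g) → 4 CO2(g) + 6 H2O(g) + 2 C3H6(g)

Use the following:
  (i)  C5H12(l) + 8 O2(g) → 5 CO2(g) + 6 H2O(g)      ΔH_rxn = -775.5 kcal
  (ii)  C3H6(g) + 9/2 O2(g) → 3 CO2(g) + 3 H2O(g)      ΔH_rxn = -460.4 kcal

ΔH_rxn = -630.2 kcal

(i) × 2 (scale by 2 for the 2 C5H12(l)): (2)·(-775.5) = -1551.0 kcal
(ii) reversed and × 2 (reverse to put C3H6(g) on the product side; ×2 to match 2 C3H6(g) in the target): (-2)·(-460.4) = +920.8 kcal
By Hess's law, ΔH_rxn = (2)·(-775.5) + (-2)·(-460.4) = -630.2 kcal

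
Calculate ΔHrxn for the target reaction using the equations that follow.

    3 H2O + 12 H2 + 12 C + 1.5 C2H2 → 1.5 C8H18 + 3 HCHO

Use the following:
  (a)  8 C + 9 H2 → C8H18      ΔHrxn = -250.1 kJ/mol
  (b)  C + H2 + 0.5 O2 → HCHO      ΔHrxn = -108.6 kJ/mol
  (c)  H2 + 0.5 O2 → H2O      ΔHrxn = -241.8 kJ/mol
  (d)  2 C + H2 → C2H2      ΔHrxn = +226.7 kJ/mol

ΔHrxn = -315.6 kJ/mol

(a) × 3/2 (scale by 3/2 for the 3/2 C8H18): (3/2)·(-250.1) = -375.15 kJ/mol
(b) × 3 (×3 to match 3 HCHO in the target): (3)·(-108.6) = -325.8 kJ/mol
(c) reversed and × 3 (H2O must end up as a reactant; ×3 to match 3 H2O in the target): (-3)·(-241.8) = +725.4 kJ/mol
(d) reversed and × 3/2 (C2H2 must end up as a reactant; ×3/2 to match 3/2 C2H2 in the target): (-3/2)·(+226.7) = -340.05 kJ/mol
Combining the equations, ΔHrxn = (-375.15) + (-325.8) + (+725.4) + (-340.05) = -315.6 kJ/mol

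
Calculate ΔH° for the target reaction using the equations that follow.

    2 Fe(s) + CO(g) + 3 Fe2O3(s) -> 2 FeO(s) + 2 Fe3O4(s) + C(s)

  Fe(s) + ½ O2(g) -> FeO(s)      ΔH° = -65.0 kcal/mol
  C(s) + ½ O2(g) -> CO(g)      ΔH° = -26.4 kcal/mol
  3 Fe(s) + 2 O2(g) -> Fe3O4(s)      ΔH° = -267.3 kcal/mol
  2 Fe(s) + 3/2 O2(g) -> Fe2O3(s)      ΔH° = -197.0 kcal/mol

equation 1 × 2 (×2 to match 2 FeO(s) in the target): (2)·(-65.0) = -130.0 kcal/mol
equation 2 reversed (reverse to put CO(g) on the reactant side): +26.4 kcal/mol
equation 3 × 2 (scale by 2 for the 2 Fe3O4(s)): (2)·(-267.3) = -534.6 kcal/mol
equation 4 reversed and × 3 (Fe2O3(s) must end up as a reactant; ×3 to match 3 Fe2O3(s) in the target): (-3)·(-197.0) = +591.0 kcal/mol
ΔH° = (-130.0) + (+26.4) + (-534.6) + (+591.0) = -47.2 kcal/mol

ΔH° = -47.2 kcal/mol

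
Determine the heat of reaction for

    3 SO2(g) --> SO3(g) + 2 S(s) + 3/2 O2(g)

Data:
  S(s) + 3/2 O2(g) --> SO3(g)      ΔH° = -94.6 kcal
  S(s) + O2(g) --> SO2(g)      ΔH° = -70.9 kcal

equation 1 as written: -94.6 kcal
equation 2 reversed and × 3: (-3)·(-70.9) = +212.7 kcal
ΔH° = (1)·(-94.6) + (-3)·(-70.9) = 118.1 kcal

ΔH° = 118.1 kcal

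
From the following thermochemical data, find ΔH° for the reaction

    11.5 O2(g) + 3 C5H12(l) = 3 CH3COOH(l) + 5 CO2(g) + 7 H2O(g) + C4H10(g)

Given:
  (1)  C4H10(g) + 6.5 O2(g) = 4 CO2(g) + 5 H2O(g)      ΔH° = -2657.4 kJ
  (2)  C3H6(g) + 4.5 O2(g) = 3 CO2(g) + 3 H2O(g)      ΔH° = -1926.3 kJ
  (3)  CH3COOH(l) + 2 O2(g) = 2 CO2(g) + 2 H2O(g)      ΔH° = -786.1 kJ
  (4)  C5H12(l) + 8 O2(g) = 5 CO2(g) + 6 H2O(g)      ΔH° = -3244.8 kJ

(1) reversed (reverse to put C4H10(g) on the product side): +2657.4 kJ
(2): not needed (C3H6(g) appears nowhere else).
(3) reversed and × 3 (reverse to put CH3COOH(l) on the product side; scale by 3 for the 3 CH3COOH(l)): (-3)·(-786.1) = +2358.3 kJ
(4) × 3 (scale by 3 for the 3 C5H12(l)): (3)·(-3244.8) = -9734.4 kJ
Combining the equations, ΔH° = (-1)·(-2657.4) + (-3)·(-786.1) + (3)·(-3244.8) = -4718.7 kJ

ΔH° = -4718.7 kJ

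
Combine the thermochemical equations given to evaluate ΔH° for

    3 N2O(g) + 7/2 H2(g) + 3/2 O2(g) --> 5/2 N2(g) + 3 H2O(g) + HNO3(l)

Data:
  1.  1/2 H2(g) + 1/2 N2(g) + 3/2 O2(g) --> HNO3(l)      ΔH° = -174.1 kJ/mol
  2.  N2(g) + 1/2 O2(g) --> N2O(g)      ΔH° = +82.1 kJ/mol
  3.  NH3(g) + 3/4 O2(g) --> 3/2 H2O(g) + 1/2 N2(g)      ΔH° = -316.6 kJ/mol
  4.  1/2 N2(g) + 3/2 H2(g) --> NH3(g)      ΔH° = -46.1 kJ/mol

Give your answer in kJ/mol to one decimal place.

ΔH° = -1145.8 kJ/mol

eq. 1 as written: -174.1 kJ/mol
eq. 2 reversed and × 3: (-3)·(+82.1) = -246.3 kJ/mol
eq. 3 × 2: (2)·(-316.6) = -633.2 kJ/mol
eq. 4 × 2: (2)·(-46.1) = -92.2 kJ/mol
By Hess's law, ΔH° = (-174.1) + (-246.3) + (-633.2) + (-92.2) = -1145.8 kJ/mol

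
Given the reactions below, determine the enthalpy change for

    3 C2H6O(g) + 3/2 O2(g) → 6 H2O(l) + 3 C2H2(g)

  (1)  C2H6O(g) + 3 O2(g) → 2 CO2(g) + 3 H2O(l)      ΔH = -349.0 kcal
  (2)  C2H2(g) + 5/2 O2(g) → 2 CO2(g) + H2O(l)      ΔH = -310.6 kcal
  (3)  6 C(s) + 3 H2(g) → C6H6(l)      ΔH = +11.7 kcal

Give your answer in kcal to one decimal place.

ΔH = -115.2 kcal

(1) × 3 (scale by 3 for the 3 C2H6O(g)): (3)·(-349.0) = -1047.0 kcal
(2) reversed and × 3 (reverse to put C2H2(g) on the product side; ×3 to match 3 C2H2(g) in the target): (-3)·(-310.6) = +931.8 kcal
(3): not needed (C6H6(l) appears nowhere else).
Combining the equations, ΔH = (-1047.0) + (+931.8) = -115.2 kcal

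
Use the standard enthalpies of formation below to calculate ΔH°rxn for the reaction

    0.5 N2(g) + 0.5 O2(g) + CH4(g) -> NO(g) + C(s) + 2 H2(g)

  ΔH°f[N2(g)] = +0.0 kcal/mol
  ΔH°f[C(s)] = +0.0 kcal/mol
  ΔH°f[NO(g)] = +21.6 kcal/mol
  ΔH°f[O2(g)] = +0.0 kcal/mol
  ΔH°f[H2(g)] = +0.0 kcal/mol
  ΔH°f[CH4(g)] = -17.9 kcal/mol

ΔH°rxn = 39.5 kcal/mol

Products: 1·(+21.6) + 1·(+0.0) + 2·(+0.0) = +21.6
Reactants: 1/2·(+0.0) + 1/2·(+0.0) + 1·(-17.9) = -17.9
ΔH°rxn = (+21.6) − (-17.9) = 39.5 kcal/mol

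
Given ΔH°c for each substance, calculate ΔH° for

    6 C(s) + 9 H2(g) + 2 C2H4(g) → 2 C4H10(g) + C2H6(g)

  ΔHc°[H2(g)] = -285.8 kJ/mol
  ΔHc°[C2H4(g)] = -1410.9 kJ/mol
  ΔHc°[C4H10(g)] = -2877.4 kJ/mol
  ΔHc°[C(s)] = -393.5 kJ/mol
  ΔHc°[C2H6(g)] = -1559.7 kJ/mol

ΔH° = -440.5 kJ/mol

Using ΔH = Σ nΔHc°(reactants) − Σ nΔHc°(products):
= [6·(-393.5) + 9·(-285.8) + 2·(-1410.9)] − [2·(-2877.4) + 1·(-1559.7)]
= -440.5 kJ/mol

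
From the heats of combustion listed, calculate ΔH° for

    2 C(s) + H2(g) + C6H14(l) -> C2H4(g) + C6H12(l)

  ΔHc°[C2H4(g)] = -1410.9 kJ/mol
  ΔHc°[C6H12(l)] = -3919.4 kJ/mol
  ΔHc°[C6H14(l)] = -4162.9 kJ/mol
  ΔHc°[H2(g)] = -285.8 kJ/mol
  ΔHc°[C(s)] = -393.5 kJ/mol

ΔH° = 94.6 kJ/mol

With combustion enthalpies, reactants minus products:
= [2·(-393.5) + 1·(-285.8) + 1·(-4162.9)] − [1·(-1410.9) + 1·(-3919.4)]
= 94.6 kJ/mol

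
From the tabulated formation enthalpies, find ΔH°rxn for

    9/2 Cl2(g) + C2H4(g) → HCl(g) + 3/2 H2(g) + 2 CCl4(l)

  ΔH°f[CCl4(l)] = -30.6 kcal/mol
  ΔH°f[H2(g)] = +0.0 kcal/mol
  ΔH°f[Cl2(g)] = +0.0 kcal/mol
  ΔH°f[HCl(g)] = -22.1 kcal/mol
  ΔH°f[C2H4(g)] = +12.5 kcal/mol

ΔH°rxn = -95.8 kcal/mol

ΔH°rxn = Σ nΔHf°(products) − Σ nΔHf°(reactants).
Products: 1·(-22.1) + 3/2·(+0.0) + 2·(-30.6) = -83.3
Reactants: 9/2·(+0.0) + 1·(+12.5) = +12.5
ΔH°rxn = (-83.3) − (+12.5) = -95.8 kcal/mol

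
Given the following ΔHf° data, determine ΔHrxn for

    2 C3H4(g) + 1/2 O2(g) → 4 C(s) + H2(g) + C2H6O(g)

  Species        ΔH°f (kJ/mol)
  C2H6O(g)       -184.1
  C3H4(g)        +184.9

ΔHrxn = -553.9 kJ/mol

ΔH°rxn = Σ nΔHf°(products) − Σ nΔHf°(reactants).
Products: 4·(+0.0) + 1·(+0.0) + 1·(-184.1) = -184.1
Reactants: 2·(+184.9) + 1/2·(+0.0) = +369.8
ΔHrxn = (-184.1) − (+369.8) = -553.9 kJ/mol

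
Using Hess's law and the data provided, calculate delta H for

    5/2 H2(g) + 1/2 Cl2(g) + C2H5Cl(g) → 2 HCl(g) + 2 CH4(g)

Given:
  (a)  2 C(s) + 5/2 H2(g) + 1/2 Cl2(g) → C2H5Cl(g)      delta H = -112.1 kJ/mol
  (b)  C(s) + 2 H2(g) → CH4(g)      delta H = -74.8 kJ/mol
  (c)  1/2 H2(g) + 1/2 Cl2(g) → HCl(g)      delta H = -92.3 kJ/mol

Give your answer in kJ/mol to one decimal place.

(a) reversed: +112.1 kJ/mol
(b) × 2: (2)·(-74.8) = -149.6 kJ/mol
(c) × 2: (2)·(-92.3) = -184.6 kJ/mol
Summing the manipulated equations, delta H = (-1)·(-112.1) + (2)·(-74.8) + (2)·(-92.3) = -222.1 kJ/mol

delta H = -222.1 kJ/mol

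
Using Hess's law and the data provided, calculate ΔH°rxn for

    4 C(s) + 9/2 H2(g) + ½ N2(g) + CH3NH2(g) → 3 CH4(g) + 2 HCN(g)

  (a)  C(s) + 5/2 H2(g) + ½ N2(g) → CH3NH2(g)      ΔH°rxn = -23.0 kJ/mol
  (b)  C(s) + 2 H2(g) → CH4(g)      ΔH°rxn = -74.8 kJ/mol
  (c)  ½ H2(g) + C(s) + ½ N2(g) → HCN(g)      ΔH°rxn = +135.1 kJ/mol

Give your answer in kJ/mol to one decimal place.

ΔH°rxn = 68.8 kJ/mol

(a) reversed (CH3NH2(g) must end up as a reactant): +23.0 kJ/mol
(b) × 3 (×3 to match 3 CH4(g) in the target): (3)·(-74.8) = -224.4 kJ/mol
(c) × 2 (scale by 2 for the 2 HCN(g)): (2)·(+135.1) = +270.2 kJ/mol
By Hess's law, ΔH°rxn = (-1)·(-23.0) + (3)·(-74.8) + (2)·(+135.1) = 68.8 kJ/mol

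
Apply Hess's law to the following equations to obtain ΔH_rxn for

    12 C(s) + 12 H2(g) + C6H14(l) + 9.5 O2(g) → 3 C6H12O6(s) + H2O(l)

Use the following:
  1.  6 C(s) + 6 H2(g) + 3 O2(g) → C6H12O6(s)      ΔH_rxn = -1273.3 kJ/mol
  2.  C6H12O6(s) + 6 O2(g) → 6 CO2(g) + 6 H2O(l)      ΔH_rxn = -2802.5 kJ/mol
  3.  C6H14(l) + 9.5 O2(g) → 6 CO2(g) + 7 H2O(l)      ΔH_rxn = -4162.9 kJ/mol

eq. 1 × 2: (2)·(-1273.3) = -2546.6 kJ/mol
eq. 2 reversed: +2802.5 kJ/mol
eq. 3 as written: -4162.9 kJ/mol
Combining the equations, ΔH_rxn = (2)·(-1273.3) + (-1)·(-2802.5) + (1)·(-4162.9) = -3907.0 kJ/mol

ΔH_rxn = -3907.0 kJ/mol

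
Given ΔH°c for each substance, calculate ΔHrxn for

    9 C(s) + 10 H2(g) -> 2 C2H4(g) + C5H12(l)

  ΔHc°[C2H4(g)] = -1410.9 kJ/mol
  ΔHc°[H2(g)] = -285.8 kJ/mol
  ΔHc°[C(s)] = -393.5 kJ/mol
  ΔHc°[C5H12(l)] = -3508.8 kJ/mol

ΔHrxn = -68.9 kJ/mol

With combustion enthalpies, reactants minus products:
= [9·(-393.5) + 10·(-285.8)] − [2·(-1410.9) + 1·(-3508.8)]
= -68.9 kJ/mol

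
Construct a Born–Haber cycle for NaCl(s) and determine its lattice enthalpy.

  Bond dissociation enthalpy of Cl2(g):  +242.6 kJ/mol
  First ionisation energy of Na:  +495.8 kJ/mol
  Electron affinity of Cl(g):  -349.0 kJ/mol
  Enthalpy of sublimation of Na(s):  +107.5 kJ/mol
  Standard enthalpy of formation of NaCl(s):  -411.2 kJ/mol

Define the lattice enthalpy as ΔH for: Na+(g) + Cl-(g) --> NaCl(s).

ΔHf° = 1·ΔHsub + 1·(ΣIE) + 1/2·D(Cl2) + 1·EA + U
-411.2 = 1·(+107.5) + 1·(+495.8) + 1/2·(+242.6) + 1·(-349.0) + U
U = -411.2 − (+375.6) = -786.8 kJ/mol

U = -786.8 kJ/mol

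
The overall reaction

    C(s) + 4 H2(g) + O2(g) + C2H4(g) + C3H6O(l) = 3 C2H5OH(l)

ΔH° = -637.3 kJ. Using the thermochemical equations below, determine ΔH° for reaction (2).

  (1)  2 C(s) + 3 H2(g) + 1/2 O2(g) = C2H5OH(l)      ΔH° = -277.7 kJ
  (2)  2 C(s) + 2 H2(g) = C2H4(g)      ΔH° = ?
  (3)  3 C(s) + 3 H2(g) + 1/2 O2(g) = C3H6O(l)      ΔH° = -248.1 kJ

ΔH° = 52.3 kJ

(1) × 3: (3)·(-277.7) = -833.1 kJ
(2) reversed: contributes −x
(3) reversed: +248.1 kJ
-637.3 = (-833.1) + (+248.1) − x
x = (-637.3 − (-585.0)) / (-1) = 52.3 kJ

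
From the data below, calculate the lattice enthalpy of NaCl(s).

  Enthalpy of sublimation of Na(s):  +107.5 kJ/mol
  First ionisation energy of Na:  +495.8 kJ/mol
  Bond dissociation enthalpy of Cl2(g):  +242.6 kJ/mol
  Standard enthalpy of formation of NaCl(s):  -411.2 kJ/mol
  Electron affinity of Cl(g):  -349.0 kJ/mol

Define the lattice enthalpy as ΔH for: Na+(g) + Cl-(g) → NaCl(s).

ΔHf° = 1·ΔHsub + 1·(ΣIE) + 1/2·D(Cl2) + 1·EA + U
-411.2 = 1·(+107.5) + 1·(+495.8) + 1/2·(+242.6) + 1·(-349.0) + U
U = -411.2 − (+375.6) = -786.8 kJ/mol

U = -786.8 kJ/mol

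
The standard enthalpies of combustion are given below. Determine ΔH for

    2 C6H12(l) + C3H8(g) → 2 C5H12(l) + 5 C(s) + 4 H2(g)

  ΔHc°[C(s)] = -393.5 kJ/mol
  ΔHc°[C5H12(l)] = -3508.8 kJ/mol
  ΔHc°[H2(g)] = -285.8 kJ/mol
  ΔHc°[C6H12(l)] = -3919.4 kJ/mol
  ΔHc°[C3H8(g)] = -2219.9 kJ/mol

With combustion enthalpies, reactants minus products:
= [2·(-3919.4) + 1·(-2219.9)] − [2·(-3508.8) + 5·(-393.5) + 4·(-285.8)]
= 69.6 kJ/mol

ΔH = 69.6 kJ/mol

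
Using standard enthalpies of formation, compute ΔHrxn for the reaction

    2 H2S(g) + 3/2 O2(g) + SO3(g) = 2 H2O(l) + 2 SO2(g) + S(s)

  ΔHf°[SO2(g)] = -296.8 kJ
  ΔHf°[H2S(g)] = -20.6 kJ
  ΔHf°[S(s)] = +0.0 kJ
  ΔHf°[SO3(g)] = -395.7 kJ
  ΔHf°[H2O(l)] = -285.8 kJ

Products: 2·(-285.8) + 2·(-296.8) + 1·(+0.0) = -1165.2
Reactants: 2·(-20.6) + 3/2·(+0.0) + 1·(-395.7) = -436.9
ΔHrxn = (-1165.2) − (-436.9) = -728.3 kJ

ΔHrxn = -728.3 kJ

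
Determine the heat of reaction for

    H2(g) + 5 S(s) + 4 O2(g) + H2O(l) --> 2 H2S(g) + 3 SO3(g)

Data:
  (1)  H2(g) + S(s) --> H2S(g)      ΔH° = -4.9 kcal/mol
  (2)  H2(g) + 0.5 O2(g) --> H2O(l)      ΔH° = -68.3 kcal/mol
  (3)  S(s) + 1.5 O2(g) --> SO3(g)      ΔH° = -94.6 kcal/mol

ΔH° = -225.3 kcal/mol

(1) × 2: (2)·(-4.9) = -9.8 kcal/mol
(2) reversed: +68.3 kcal/mol
(3) × 3: (3)·(-94.6) = -283.8 kcal/mol
ΔH° = (-9.8) + (+68.3) + (-283.8) = -225.3 kcal/mol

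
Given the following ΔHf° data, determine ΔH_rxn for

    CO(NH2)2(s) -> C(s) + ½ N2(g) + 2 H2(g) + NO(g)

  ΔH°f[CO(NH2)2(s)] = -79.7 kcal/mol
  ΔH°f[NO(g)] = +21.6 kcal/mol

Products: 1·(+0.0) + 1/2·(+0.0) + 2·(+0.0) + 1·(+21.6) = +21.6
Reactants: 1·(-79.7) = -79.7
ΔH_rxn = (+21.6) − (-79.7) = 101.3 kcal/mol

ΔH_rxn = 101.3 kcal/mol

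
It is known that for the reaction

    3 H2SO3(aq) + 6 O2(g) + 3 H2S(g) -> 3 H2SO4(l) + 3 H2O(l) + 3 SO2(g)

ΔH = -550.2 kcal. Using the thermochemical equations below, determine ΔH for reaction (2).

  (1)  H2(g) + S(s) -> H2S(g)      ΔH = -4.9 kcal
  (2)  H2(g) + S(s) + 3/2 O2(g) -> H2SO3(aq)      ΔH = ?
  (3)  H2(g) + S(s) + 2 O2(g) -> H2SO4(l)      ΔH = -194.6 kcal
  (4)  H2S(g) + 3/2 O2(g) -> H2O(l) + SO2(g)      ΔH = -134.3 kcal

(1): not needed.
(2) reversed and × 3: contributes −3·x
(3) × 3: (3)·(-194.6) = -583.8 kcal
(4) × 3: (3)·(-134.3) = -402.9 kcal
-550.2 = (-583.8) + (-402.9) − 3·x
x = (-550.2 − (-986.7)) / (-3) = -145.5 kcal

ΔH = -145.5 kcal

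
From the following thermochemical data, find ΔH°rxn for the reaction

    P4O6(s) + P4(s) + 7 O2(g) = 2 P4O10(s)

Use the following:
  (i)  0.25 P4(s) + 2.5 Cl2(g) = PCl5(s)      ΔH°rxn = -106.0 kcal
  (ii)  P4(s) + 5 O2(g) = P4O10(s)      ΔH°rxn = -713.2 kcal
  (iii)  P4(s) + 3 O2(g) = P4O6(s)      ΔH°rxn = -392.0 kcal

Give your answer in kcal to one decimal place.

(i): not needed (PCl5(s) appears nowhere else).
(ii) × 2 (scale by 2 for the 2 P4O10(s)): (2)·(-713.2) = -1426.4 kcal
(iii) reversed (P4O6(s) must end up as a reactant): +392.0 kcal
Summing the manipulated equations, ΔH°rxn = (2)·(-713.2) + (-1)·(-392.0) = -1034.4 kcal

ΔH°rxn = -1034.4 kcal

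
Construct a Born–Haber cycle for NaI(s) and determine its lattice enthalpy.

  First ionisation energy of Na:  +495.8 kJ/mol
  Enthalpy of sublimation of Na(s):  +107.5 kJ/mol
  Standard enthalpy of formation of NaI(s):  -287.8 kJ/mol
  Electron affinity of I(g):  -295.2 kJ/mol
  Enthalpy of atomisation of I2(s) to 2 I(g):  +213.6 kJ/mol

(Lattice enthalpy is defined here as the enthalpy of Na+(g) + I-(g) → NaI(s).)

U = -702.7 kJ/mol

ΔHf° = 1·ΔHsub + 1·(ΣIE) + 1/2·D(I2) + 1·EA + U
-287.8 = 1·(+107.5) + 1·(+495.8) + 1/2·(+213.6) + 1·(-295.2) + U
U = -287.8 − (+414.9) = -702.7 kJ/mol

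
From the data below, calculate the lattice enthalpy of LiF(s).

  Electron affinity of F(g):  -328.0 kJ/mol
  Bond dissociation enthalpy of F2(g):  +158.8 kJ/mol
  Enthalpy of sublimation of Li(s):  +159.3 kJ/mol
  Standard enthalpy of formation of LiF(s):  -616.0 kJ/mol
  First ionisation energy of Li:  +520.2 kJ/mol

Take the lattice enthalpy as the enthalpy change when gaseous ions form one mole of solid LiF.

ΔHf° = 1·ΔHsub + 1·(ΣIE) + 1/2·D(F2) + 1·EA + U
-616.0 = 1·(+159.3) + 1·(+520.2) + 1/2·(+158.8) + 1·(-328.0) + U
U = -616.0 − (+430.9) = -1046.9 kJ/mol

U = -1046.9 kJ/mol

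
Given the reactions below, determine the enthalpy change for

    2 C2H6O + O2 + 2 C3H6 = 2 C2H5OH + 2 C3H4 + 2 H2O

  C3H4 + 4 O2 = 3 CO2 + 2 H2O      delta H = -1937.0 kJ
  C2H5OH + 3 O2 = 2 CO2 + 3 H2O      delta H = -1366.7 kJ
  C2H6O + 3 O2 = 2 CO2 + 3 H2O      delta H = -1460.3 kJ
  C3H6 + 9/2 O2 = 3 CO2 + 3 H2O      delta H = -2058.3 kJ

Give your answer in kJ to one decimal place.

equation 1 reversed and × 2: (-2)·(-1937.0) = +3874.0 kJ
equation 2 reversed and × 2: (-2)·(-1366.7) = +2733.4 kJ
equation 3 × 2: (2)·(-1460.3) = -2920.6 kJ
equation 4 × 2: (2)·(-2058.3) = -4116.6 kJ
Summing the manipulated equations, delta H = (-2)·(-1937.0) + (-2)·(-1366.7) + (2)·(-1460.3) + (2)·(-2058.3) = -429.8 kJ

delta H = -429.8 kJ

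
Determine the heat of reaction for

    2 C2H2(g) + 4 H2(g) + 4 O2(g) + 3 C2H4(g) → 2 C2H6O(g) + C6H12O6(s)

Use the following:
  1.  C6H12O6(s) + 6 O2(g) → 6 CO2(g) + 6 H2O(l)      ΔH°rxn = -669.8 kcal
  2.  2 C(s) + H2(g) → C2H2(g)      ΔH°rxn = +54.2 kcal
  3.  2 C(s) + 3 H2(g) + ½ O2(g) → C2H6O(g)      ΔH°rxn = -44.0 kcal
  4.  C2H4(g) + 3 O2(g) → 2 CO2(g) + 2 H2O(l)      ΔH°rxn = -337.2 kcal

ΔH°rxn = -538.2 kcal

eq. 1 reversed (C6H12O6(s) must end up as a product): +669.8 kcal
eq. 2 reversed and × 2 (C2H2(g) must end up as a reactant; ×2 to match 2 C2H2(g) in the target): (-2)·(+54.2) = -108.4 kcal
eq. 3 × 2 (×2 to match 2 C2H6O(g) in the target): (2)·(-44.0) = -88.0 kcal
eq. 4 × 3 (×3 to match 3 C2H4(g) in the target): (3)·(-337.2) = -1011.6 kcal
ΔH°rxn = (-1)·(-669.8) + (-2)·(+54.2) + (2)·(-44.0) + (3)·(-337.2) = -538.2 kcal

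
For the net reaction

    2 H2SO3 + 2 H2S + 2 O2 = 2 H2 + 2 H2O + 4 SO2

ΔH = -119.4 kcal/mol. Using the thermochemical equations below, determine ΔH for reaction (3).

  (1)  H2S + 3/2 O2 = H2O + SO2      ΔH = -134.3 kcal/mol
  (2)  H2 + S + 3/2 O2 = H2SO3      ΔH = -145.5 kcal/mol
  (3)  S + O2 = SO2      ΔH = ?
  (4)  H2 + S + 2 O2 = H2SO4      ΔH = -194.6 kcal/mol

(1) × 2 (×2 to match 2 H2S in the target): (2)·(-134.3) = -268.6 kcal/mol
(2) reversed and × 2 (H2SO3 must end up as a reactant; scale by 2 for the 2 H2SO3): (-2)·(-145.5) = +291.0 kcal/mol
(3) × 2: contributes 2·x
(4): not needed (H2SO4 appears nowhere else).
-119.4 = (-268.6) + (+291.0) + 2·x
x = (-119.4 − (+22.4)) / (2) = -70.9 kcal/mol

ΔH = -70.9 kcal/mol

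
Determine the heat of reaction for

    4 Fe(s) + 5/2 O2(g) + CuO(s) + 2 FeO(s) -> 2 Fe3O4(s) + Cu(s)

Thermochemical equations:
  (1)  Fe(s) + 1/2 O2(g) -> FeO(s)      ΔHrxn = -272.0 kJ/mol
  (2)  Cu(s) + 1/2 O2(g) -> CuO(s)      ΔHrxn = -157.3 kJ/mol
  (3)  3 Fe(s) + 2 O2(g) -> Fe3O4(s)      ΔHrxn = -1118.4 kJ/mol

(1) reversed and × 2 (FeO(s) must end up as a reactant; ×2 to match 2 FeO(s) in the target): (-2)·(-272.0) = +544.0 kJ/mol
(2) reversed (reverse to put CuO(s) on the reactant side): +157.3 kJ/mol
(3) × 2 (×2 to match 2 Fe3O4(s) in the target): (2)·(-1118.4) = -2236.8 kJ/mol
By Hess's law, ΔHrxn = (+544.0) + (+157.3) + (-2236.8) = -1535.5 kJ/mol

ΔHrxn = -1535.5 kJ/mol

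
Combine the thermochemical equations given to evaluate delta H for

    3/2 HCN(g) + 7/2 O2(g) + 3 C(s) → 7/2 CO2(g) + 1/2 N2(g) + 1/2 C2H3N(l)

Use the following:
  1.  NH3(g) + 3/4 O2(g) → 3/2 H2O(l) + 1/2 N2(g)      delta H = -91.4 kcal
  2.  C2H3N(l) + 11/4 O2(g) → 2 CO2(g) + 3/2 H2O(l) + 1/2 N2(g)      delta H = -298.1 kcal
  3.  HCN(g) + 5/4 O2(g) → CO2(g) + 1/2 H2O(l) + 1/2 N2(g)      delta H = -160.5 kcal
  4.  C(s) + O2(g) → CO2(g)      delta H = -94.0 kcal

delta H = -373.7 kcal

eq. 1: not needed.
eq. 2 reversed and × 1/2: (-1/2)·(-298.1) = +149.05 kcal
eq. 3 × 3/2: (3/2)·(-160.5) = -240.75 kcal
eq. 4 × 3: (3)·(-94.0) = -282.0 kcal
Summing the manipulated equations, delta H = (-1/2)·(-298.1) + (3/2)·(-160.5) + (3)·(-94.0) = -373.7 kcal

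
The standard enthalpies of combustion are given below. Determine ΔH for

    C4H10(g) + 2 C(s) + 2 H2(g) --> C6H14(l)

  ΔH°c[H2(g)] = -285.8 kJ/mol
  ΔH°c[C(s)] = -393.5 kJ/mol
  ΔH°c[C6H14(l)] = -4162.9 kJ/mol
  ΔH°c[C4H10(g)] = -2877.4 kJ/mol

ΔH = -73.1 kJ/mol

With combustion enthalpies, reactants minus products:
= [1·(-2877.4) + 2·(-393.5) + 2·(-285.8)] − [1·(-4162.9)]
= -73.1 kJ/mol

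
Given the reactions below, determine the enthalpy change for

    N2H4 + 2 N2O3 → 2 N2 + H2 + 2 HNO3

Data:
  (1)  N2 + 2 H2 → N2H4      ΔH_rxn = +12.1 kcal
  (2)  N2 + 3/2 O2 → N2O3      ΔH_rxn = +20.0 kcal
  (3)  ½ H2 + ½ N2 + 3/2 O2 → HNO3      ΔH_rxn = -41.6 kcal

(1) reversed (reverse to put N2H4 on the reactant side): -12.1 kcal
(2) reversed and × 2 (N2O3 must end up as a reactant; ×2 to match 2 N2O3 in the target): (-2)·(+20.0) = -40.0 kcal
(3) × 2 (×2 to match 2 HNO3 in the target): (2)·(-41.6) = -83.2 kcal
ΔH_rxn = (-12.1) + (-40.0) + (-83.2) = -135.3 kcal

ΔH_rxn = -135.3 kcal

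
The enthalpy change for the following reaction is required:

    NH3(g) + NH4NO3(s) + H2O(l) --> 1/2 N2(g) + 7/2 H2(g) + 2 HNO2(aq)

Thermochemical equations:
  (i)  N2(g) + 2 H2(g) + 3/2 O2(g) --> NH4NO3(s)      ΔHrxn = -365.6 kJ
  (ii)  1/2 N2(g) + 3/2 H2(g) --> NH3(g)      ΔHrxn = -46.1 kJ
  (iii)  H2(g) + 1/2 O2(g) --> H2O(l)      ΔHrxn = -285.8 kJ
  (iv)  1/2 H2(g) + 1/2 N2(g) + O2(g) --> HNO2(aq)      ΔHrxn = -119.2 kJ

(i) reversed: +365.6 kJ
(ii) reversed: +46.1 kJ
(iii) reversed: +285.8 kJ
(iv) × 2: (2)·(-119.2) = -238.4 kJ
ΔHrxn = (+365.6) + (+46.1) + (+285.8) + (-238.4) = 459.1 kJ

ΔHrxn = 459.1 kJ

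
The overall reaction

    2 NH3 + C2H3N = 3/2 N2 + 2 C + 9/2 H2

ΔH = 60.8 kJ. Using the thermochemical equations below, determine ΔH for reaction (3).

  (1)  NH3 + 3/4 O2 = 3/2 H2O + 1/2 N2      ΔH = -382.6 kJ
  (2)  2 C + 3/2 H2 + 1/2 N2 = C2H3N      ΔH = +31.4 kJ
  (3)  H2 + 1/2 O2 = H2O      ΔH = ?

ΔH = -285.8 kJ

(1) × 2 (×2 to match 2 NH3 in the target): (2)·(-382.6) = -765.2 kJ
(2) reversed (C2H3N must end up as a reactant): -31.4 kJ
(3) reversed and × 3: contributes −3·x
+60.8 = (-765.2) + (-31.4) − 3·x
x = (+60.8 − (-796.6)) / (-3) = -285.8 kJ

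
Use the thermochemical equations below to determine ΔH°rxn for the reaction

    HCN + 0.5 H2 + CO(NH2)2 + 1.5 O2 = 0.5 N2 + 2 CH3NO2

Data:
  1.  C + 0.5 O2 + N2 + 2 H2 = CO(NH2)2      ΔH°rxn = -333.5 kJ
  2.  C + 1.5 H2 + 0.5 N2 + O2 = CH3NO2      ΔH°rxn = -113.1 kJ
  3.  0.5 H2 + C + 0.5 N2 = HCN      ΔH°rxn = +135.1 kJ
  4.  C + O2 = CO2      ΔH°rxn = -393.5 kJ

eq. 1 reversed: +333.5 kJ
eq. 2 × 2: (2)·(-113.1) = -226.2 kJ
eq. 3 reversed: -135.1 kJ
eq. 4: not needed.
ΔH°rxn = (+333.5) + (-226.2) + (-135.1) = -27.8 kJ

ΔH°rxn = -27.8 kJ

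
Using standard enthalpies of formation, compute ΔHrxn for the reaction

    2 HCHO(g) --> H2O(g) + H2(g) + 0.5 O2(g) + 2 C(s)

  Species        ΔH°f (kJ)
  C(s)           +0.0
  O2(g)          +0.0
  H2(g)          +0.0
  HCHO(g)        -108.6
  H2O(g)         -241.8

ΔHrxn = -24.6 kJ

ΔH°rxn = Σ nΔHf°(products) − Σ nΔHf°(reactants).
Products: 1·(-241.8) + 1·(+0.0) + 1/2·(+0.0) + 2·(+0.0) = -241.8
Reactants: 2·(-108.6) = -217.2
ΔHrxn = (-241.8) − (-217.2) = -24.6 kJ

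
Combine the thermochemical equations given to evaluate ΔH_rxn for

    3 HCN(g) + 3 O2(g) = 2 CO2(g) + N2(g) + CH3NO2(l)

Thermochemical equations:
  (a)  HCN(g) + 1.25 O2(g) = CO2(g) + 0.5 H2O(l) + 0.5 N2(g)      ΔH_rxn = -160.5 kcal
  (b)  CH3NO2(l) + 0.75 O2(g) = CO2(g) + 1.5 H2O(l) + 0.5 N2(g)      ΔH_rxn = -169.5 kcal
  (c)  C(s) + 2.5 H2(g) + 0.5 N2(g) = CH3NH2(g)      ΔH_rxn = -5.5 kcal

ΔH_rxn = -312.0 kcal

(a) × 3: (3)·(-160.5) = -481.5 kcal
(b) reversed: +169.5 kcal
(c): not needed.
ΔH_rxn = (-481.5) + (+169.5) = -312.0 kcal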